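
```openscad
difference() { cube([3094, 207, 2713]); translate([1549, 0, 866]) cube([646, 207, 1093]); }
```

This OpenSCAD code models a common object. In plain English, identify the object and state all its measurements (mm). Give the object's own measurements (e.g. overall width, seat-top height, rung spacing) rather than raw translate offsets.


A wall 3094 mm long (x), 207 mm thick (y), 2713 mm tall, with a rectangular window opening cut through it. The opening is 646 mm wide and 1093 mm tall; its sill is at z = 866 mm and its near (−x) edge is 1549 mm from the wall's −x end. The opening passes through the full wall thickness.


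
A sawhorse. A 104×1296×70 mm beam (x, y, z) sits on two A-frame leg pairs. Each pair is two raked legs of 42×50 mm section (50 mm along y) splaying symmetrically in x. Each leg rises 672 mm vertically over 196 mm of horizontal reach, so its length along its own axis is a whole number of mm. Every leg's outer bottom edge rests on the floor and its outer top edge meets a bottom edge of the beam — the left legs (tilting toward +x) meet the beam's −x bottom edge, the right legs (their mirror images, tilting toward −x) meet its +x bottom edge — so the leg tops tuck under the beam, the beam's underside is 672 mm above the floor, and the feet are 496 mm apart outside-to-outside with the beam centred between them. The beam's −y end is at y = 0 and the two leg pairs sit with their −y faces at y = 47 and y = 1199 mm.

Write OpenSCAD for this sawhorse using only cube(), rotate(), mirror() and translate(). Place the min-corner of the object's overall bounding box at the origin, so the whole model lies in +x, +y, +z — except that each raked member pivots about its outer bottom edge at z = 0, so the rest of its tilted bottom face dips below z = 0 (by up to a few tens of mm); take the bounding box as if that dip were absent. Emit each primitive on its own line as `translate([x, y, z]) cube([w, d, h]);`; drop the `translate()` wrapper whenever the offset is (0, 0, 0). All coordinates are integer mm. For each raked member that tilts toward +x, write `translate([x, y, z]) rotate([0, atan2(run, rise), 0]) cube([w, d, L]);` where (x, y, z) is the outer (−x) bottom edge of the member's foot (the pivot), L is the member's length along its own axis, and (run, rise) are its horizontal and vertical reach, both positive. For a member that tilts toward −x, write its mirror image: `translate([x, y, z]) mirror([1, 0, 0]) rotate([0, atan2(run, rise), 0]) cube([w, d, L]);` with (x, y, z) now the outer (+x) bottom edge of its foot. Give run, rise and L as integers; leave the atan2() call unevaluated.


// leg length = √(196² + 672²) = 700
// right-leg outer foot x = 2·196 + 104 = 496
// beam min-corner = (196, 0, 672)
translate([196, 0, 672]) cube([104, 1296, 70]);
translate([0, 47, 0]) rotate([0, atan2(196, 672), 0]) cube([42, 50, 700]);
translate([496, 47, 0]) mirror([1, 0, 0]) rotate([0, atan2(196, 672), 0]) cube([42, 50, 700]);
translate([0, 1199, 0]) rotate([0, atan2(196, 672), 0]) cube([42, 50, 700]);
translate([496, 1199, 0]) mirror([1, 0, 0]) rotate([0, atan2(196, 672), 0]) cube([42, 50, 700]);


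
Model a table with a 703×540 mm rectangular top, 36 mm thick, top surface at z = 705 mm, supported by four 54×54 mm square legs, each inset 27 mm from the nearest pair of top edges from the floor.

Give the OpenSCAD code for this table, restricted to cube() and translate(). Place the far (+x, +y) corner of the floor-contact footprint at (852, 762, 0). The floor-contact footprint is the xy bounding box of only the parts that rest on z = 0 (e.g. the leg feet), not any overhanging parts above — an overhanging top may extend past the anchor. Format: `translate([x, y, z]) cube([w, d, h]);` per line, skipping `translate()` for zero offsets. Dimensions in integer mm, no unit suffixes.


// leg_h = 705 - 36 = 669
translate([176, 249, 669]) cube([703, 540, 36]);
translate([203, 276, 0]) cube([54, 54, 669]);
translate([798, 276, 0]) cube([54, 54, 669]);
translate([203, 708, 0]) cube([54, 54, 669]);
translate([798, 708, 0]) cube([54, 54, 669]);


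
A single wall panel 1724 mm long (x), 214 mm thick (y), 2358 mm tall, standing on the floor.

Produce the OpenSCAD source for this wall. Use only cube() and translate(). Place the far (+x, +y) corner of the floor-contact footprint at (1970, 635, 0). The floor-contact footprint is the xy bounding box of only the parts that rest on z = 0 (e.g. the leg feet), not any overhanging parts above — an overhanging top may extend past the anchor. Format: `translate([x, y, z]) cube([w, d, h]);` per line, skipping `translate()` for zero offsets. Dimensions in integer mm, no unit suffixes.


translate([246, 421, 0]) cube([1724, 214, 2358]);


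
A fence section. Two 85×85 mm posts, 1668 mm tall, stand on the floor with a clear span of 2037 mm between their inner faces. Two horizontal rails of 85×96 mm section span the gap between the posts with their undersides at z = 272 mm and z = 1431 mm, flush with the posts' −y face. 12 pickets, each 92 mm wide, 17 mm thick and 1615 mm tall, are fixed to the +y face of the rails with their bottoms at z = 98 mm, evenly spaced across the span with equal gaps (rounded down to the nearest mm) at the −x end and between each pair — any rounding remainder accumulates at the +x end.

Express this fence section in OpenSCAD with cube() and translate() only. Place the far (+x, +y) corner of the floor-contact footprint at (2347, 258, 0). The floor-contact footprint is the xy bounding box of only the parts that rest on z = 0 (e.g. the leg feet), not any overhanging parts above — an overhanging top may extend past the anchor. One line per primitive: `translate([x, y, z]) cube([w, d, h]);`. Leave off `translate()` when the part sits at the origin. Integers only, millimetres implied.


translate([140, 173, 0]) cube([85, 85, 1668]);
translate([2262, 173, 0]) cube([85, 85, 1668]);
translate([225, 173, 272]) cube([2037, 85, 96]);
translate([225, 173, 1431]) cube([2037, 85, 96]);
translate([296, 258, 98]) cube([92, 17, 1615]);
translate([459, 258, 98]) cube([92, 17, 1615]);
translate([622, 258, 98]) cube([92, 17, 1615]);
translate([785, 258, 98]) cube([92, 17, 1615]);
translate([948, 258, 98]) cube([92, 17, 1615]);
translate([1111, 258, 98]) cube([92, 17, 1615]);
translate([1274, 258, 98]) cube([92, 17, 1615]);
translate([1437, 258, 98]) cube([92, 17, 1615]);
translate([1600, 258, 98]) cube([92, 17, 1615]);
translate([1763, 258, 98]) cube([92, 17, 1615]);
translate([1926, 258, 98]) cube([92, 17, 1615]);
translate([2089, 258, 98]) cube([92, 17, 1615]);


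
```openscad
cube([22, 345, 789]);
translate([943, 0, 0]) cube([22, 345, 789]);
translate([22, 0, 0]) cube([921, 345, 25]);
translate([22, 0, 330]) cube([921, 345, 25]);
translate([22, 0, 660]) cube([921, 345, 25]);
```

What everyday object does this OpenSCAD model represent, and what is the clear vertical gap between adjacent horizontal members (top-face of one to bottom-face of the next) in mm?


A bookshelf. The clear shelf gap is 305 mm.

Two tall side panels with 3 horizontal boards between them — a bookshelf. The first two shelf undersides are at z = 0 and z = 330; with shelf thickness 25, the clear gap is 330 − 0 − 25 = 305 mm.


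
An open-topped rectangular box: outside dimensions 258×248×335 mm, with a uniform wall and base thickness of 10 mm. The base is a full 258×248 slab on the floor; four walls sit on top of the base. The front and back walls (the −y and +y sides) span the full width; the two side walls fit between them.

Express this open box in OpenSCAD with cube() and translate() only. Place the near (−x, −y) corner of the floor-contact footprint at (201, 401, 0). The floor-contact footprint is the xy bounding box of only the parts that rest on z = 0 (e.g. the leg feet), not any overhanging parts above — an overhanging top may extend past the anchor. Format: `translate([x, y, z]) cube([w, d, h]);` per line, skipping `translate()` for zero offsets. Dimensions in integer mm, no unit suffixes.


translate([201, 401, 0]) cube([258, 248, 10]);
translate([201, 401, 10]) cube([258, 10, 325]);
translate([201, 639, 10]) cube([258, 10, 325]);
translate([201, 411, 10]) cube([10, 228, 325]);
translate([449, 411, 10]) cube([10, 228, 325]);


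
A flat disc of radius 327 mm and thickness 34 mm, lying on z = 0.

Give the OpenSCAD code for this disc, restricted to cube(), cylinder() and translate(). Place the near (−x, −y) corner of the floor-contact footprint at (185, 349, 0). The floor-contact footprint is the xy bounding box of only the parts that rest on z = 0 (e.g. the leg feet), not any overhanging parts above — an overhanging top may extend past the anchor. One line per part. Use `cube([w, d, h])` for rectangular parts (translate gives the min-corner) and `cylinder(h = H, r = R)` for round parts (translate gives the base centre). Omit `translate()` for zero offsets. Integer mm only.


translate([512, 676, 0]) cylinder(h = 34, r = 327);


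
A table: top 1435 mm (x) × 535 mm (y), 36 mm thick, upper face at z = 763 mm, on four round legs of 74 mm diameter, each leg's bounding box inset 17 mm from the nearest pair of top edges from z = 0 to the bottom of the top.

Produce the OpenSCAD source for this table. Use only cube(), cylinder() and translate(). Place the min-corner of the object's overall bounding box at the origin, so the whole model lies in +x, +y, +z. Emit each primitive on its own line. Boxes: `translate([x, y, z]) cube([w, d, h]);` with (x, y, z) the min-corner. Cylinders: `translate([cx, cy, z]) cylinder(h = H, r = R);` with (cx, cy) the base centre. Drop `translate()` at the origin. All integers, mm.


translate([0, 0, 727]) cube([1435, 535, 36]);
translate([54, 54, 0]) cylinder(h = 727, r = 37);
translate([1381, 54, 0]) cylinder(h = 727, r = 37);
translate([54, 481, 0]) cylinder(h = 727, r = 37);
translate([1381, 481, 0]) cylinder(h = 727, r = 37);


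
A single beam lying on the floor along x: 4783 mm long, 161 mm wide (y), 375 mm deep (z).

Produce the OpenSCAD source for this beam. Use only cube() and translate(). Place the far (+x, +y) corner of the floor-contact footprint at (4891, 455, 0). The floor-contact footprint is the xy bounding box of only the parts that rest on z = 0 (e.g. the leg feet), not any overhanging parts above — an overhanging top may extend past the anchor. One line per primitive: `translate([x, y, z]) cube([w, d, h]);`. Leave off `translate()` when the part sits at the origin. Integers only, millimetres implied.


translate([108, 294, 0]) cube([4783, 161, 375]);


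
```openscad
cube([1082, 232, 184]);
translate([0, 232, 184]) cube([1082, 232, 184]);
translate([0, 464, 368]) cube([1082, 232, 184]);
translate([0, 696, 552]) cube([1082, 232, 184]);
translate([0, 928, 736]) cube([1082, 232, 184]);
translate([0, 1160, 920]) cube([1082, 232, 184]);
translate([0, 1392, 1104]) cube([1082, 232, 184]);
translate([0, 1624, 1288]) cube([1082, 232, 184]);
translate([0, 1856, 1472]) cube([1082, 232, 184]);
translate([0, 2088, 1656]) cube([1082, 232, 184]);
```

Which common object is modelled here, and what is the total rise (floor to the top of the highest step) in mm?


A staircase. The total rise is 1840 mm.

10 identical blocks, each offset up and back from the previous — a staircase. Each step is 184 mm tall and there are 10 of them, so the total rise is 10 × 184 = 1840 mm.


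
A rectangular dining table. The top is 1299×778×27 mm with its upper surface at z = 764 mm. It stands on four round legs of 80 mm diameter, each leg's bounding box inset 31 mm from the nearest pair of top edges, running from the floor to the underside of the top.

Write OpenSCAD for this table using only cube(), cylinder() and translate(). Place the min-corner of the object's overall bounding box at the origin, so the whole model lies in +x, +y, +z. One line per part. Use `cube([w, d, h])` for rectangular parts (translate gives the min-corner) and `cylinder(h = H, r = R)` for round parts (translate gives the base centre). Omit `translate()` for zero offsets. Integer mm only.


// leg_h = 764 - 27 = 737
translate([0, 0, 737]) cube([1299, 778, 27]);
translate([71, 71, 0]) cylinder(h = 737, r = 40);
translate([1228, 71, 0]) cylinder(h = 737, r = 40);
translate([71, 707, 0]) cylinder(h = 737, r = 40);
translate([1228, 707, 0]) cylinder(h = 737, r = 40);


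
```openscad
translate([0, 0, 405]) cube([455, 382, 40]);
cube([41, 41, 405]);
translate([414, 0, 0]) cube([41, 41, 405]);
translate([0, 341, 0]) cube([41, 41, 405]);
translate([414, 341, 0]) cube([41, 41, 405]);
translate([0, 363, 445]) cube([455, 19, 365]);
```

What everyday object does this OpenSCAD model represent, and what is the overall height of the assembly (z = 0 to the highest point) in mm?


A chair. The overall height is 810 mm.

A slab on four corner posts with a tall panel at the back — a chair. The seat slab sits at z = 405 with thickness 40, and the 365 mm backrest starts at the seat top, so the overall height is 405 + 40 + 365 = 810 mm.


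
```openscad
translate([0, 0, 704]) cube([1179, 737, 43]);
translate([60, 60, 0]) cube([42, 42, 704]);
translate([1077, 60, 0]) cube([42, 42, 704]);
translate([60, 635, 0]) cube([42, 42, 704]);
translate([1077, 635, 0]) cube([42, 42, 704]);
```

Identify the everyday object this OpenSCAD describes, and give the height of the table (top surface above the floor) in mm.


A table. The table height is 747 mm.

A 1179×737×43 slab sits at z = 704 on four 42 mm square posts — a table. The top surface is at 704 + 43 = 747 mm.


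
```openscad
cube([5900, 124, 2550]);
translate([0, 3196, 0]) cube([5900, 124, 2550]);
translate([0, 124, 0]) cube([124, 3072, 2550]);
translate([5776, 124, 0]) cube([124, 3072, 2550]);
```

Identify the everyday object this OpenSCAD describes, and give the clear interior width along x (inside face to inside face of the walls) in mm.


A house (or room) frame. The interior width is 5652 mm.

Four 2550 mm walls enclosing a rectangle with no floor or roof — a room or house frame. Outside width is 5900 mm and wall thickness is 124 mm, so the interior width is 5900 − 2 × 124 = 5652 mm.


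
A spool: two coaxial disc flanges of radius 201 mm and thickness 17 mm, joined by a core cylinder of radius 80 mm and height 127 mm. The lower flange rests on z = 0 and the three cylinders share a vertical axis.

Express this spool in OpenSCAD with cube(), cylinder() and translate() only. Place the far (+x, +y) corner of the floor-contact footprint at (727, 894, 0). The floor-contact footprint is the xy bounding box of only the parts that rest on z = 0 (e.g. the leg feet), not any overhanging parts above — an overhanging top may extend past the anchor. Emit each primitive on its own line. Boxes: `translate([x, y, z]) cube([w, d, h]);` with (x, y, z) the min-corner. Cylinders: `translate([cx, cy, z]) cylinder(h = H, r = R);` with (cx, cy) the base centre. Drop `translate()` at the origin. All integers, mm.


translate([526, 693, 0]) cylinder(h = 17, r = 201);
translate([526, 693, 17]) cylinder(h = 127, r = 80);
translate([526, 693, 144]) cylinder(h = 17, r = 201);


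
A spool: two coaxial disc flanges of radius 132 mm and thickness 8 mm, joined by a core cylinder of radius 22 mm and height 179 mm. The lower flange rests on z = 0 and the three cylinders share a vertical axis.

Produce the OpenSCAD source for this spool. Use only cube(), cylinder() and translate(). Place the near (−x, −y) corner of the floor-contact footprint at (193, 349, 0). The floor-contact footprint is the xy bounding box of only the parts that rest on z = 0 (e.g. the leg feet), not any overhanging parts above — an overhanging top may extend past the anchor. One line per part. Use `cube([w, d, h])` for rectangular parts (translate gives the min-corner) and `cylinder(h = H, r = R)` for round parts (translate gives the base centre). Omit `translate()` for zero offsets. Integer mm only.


translate([325, 481, 0]) cylinder(h = 8, r = 132);
translate([325, 481, 8]) cylinder(h = 179, r = 22);
translate([325, 481, 187]) cylinder(h = 8, r = 132);


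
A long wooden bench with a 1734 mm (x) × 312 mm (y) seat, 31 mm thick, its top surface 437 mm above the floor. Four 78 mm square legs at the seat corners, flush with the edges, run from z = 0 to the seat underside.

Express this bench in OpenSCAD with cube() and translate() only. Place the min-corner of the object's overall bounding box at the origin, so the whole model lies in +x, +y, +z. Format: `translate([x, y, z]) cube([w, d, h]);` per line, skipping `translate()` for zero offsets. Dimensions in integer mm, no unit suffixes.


translate([0, 0, 406]) cube([1734, 312, 31]);
cube([78, 78, 406]);
translate([0, 234, 0]) cube([78, 78, 406]);
translate([1656, 0, 0]) cube([78, 78, 406]);
translate([1656, 234, 0]) cube([78, 78, 406]);


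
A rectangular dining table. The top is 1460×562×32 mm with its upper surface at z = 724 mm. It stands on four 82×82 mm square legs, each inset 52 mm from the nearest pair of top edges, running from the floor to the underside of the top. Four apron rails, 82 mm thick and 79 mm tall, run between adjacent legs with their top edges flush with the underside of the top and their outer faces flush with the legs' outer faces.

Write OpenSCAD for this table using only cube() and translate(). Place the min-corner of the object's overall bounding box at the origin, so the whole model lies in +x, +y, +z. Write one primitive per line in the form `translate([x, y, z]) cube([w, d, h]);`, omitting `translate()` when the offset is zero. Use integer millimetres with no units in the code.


// leg_h = 724 - 32 = 692
// apron z = 692 - 79 = 613
translate([0, 0, 692]) cube([1460, 562, 32]);
translate([52, 52, 0]) cube([82, 82, 692]);
translate([1326, 52, 0]) cube([82, 82, 692]);
translate([52, 428, 0]) cube([82, 82, 692]);
translate([1326, 428, 0]) cube([82, 82, 692]);
translate([134, 52, 613]) cube([1192, 82, 79]);
translate([134, 428, 613]) cube([1192, 82, 79]);
translate([52, 134, 613]) cube([82, 294, 79]);
translate([1326, 134, 613]) cube([82, 294, 79]);


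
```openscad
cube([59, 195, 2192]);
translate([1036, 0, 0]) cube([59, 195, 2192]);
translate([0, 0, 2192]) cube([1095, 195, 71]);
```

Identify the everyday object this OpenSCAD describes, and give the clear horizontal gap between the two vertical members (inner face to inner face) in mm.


A door frame. The clear opening width is 977 mm.

Two 2192 mm tall posts with a header on top — a door frame. The left jamb is 59 mm wide at x = 0; the right jamb starts at x = 1036. The clear opening is 1036 − 59 = 977 mm.


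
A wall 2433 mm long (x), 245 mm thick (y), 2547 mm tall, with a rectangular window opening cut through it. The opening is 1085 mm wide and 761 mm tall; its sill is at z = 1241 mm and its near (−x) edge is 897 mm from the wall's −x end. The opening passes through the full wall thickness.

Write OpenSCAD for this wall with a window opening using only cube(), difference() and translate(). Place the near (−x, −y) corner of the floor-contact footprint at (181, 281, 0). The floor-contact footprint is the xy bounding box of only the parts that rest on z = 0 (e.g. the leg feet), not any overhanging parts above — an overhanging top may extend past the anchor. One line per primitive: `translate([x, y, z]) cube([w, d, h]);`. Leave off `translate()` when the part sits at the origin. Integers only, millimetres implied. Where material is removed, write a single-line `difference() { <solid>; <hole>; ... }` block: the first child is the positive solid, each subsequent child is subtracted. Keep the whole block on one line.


difference() { translate([181, 281, 0]) cube([2433, 245, 2547]); translate([1078, 281, 1241]) cube([1085, 245, 761]); }


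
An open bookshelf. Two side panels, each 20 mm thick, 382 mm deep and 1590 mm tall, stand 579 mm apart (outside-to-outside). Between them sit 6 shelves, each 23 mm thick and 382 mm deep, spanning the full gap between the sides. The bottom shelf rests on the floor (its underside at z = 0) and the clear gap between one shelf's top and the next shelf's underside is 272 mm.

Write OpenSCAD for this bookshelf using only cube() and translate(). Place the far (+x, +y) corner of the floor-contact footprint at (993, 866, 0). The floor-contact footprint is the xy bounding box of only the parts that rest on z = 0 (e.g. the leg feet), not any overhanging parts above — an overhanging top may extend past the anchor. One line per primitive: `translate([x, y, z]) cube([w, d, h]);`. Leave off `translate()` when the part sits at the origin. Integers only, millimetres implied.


translate([414, 484, 0]) cube([20, 382, 1590]);
translate([973, 484, 0]) cube([20, 382, 1590]);
translate([434, 484, 0]) cube([539, 382, 23]);
translate([434, 484, 295]) cube([539, 382, 23]);
translate([434, 484, 590]) cube([539, 382, 23]);
translate([434, 484, 885]) cube([539, 382, 23]);
translate([434, 484, 1180]) cube([539, 382, 23]);
translate([434, 484, 1475]) cube([539, 382, 23]);


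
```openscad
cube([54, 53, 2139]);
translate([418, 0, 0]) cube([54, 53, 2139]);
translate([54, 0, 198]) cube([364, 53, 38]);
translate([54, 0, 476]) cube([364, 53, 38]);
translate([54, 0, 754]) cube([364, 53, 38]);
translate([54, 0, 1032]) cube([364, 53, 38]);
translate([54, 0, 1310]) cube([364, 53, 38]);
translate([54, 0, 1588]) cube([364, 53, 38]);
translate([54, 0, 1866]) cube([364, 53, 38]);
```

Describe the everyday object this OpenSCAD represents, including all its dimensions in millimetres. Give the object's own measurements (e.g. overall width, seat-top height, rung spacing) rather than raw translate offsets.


A straight ladder. Two 54×53 mm vertical rails, 2139 mm tall, stand 472 mm apart (outside-to-outside) with their front faces coplanar on the −y side. 7 rungs, each 53 mm deep and 38 mm tall, span between the inner faces of the rails, front faces flush with the rails. The lowest rung's underside is at z = 198 mm and rungs are spaced 278 mm apart (underside to underside).


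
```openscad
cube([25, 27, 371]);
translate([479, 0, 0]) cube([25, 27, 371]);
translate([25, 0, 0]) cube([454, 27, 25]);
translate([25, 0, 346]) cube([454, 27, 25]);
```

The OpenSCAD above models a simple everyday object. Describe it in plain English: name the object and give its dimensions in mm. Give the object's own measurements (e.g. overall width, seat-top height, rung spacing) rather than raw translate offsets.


A rectangular picture frame lying in the x–z plane (depth along y). The opening is 454 mm wide (x) by 321 mm tall (z), surrounded by a border 25 mm wide on all four sides. The frame is 27 mm deep and is made of two full-height vertical stiles with two horizontal rails fitted between them.


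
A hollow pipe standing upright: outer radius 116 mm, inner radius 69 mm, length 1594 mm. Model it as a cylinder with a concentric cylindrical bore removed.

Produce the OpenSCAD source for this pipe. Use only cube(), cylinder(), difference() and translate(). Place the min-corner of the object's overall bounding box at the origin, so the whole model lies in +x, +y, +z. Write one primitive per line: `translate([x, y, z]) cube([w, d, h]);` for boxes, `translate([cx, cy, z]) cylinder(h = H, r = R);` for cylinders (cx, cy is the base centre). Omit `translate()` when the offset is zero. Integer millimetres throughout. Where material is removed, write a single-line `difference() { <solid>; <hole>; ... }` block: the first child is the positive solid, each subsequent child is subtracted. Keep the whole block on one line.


difference() { translate([116, 116, 0]) cylinder(h = 1594, r = 116); translate([116, 116, 0]) cylinder(h = 1594, r = 69); }


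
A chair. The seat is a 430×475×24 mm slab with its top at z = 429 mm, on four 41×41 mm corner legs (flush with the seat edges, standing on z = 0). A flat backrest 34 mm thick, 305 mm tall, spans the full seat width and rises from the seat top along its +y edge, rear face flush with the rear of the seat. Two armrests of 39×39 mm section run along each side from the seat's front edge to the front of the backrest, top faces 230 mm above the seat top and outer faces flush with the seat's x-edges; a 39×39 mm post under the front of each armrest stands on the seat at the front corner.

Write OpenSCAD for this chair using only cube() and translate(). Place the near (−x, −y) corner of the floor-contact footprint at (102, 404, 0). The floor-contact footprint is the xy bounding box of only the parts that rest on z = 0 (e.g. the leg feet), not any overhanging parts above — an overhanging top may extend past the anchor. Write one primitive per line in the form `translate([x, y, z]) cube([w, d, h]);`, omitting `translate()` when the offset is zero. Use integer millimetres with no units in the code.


translate([102, 404, 405]) cube([430, 475, 24]);
translate([102, 404, 0]) cube([41, 41, 405]);
translate([491, 404, 0]) cube([41, 41, 405]);
translate([102, 838, 0]) cube([41, 41, 405]);
translate([491, 838, 0]) cube([41, 41, 405]);
translate([102, 845, 429]) cube([430, 34, 305]);
translate([102, 404, 620]) cube([39, 441, 39]);
translate([493, 404, 620]) cube([39, 441, 39]);
translate([102, 404, 429]) cube([39, 39, 191]);
translate([493, 404, 429]) cube([39, 39, 191]);


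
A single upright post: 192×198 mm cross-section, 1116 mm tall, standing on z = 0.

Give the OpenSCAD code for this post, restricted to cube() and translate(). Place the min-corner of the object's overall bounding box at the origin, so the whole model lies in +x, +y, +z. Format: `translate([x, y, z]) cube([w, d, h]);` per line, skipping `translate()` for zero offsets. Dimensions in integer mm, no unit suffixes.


cube([192, 198, 1116]);


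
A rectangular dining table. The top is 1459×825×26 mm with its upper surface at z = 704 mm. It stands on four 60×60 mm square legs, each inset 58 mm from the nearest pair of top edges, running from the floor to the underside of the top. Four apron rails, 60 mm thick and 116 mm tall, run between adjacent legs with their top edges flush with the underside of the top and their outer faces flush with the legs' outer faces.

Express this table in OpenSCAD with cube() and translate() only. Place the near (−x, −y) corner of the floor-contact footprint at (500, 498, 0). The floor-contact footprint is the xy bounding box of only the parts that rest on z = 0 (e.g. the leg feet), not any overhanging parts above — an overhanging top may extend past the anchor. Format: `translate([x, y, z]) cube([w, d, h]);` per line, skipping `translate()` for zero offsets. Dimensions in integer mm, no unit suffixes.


translate([442, 440, 678]) cube([1459, 825, 26]);
translate([500, 498, 0]) cube([60, 60, 678]);
translate([1783, 498, 0]) cube([60, 60, 678]);
translate([500, 1147, 0]) cube([60, 60, 678]);
translate([1783, 1147, 0]) cube([60, 60, 678]);
translate([560, 498, 562]) cube([1223, 60, 116]);
translate([560, 1147, 562]) cube([1223, 60, 116]);
translate([500, 558, 562]) cube([60, 589, 116]);
translate([1783, 558, 562]) cube([60, 589, 116]);


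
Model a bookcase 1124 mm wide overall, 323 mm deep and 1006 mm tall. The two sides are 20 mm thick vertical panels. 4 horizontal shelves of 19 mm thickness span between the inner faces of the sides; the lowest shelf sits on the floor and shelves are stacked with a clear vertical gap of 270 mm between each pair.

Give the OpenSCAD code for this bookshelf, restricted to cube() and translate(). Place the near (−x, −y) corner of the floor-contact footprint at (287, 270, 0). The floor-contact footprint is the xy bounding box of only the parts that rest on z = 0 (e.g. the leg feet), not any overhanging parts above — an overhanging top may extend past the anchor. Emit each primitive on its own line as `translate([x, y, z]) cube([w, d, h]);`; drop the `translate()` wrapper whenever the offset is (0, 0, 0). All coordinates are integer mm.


translate([287, 270, 0]) cube([20, 323, 1006]);
translate([1391, 270, 0]) cube([20, 323, 1006]);
translate([307, 270, 0]) cube([1084, 323, 19]);
translate([307, 270, 289]) cube([1084, 323, 19]);
translate([307, 270, 578]) cube([1084, 323, 19]);
translate([307, 270, 867]) cube([1084, 323, 19]);


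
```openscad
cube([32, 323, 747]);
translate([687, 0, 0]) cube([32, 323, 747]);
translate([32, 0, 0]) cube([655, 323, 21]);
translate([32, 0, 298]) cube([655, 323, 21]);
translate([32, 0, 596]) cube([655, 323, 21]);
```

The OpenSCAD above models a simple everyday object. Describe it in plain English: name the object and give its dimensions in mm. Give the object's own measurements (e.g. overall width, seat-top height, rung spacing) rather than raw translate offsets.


An open bookshelf. Two side panels, each 32 mm thick, 323 mm deep and 747 mm tall, stand 719 mm apart (outside-to-outside). Between them sit 3 shelves, each 21 mm thick and 323 mm deep, spanning the full gap between the sides. The bottom shelf rests on the floor (its underside at z = 0) and the clear gap between one shelf's top and the next shelf's underside is 277 mm.


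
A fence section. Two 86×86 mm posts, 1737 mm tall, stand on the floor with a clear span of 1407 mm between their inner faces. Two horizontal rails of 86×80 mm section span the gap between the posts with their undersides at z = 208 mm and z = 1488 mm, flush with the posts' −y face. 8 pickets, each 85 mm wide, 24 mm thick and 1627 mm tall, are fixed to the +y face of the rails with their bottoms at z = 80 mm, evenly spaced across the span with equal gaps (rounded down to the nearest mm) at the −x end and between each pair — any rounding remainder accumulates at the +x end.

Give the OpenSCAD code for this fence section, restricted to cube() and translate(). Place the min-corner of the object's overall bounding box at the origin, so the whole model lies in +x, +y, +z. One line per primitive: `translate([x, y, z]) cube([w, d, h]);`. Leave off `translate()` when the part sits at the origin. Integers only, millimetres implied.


cube([86, 86, 1737]);
translate([1493, 0, 0]) cube([86, 86, 1737]);
translate([86, 0, 208]) cube([1407, 86, 80]);
translate([86, 0, 1488]) cube([1407, 86, 80]);
translate([166, 86, 80]) cube([85, 24, 1627]);
translate([331, 86, 80]) cube([85, 24, 1627]);
translate([496, 86, 80]) cube([85, 24, 1627]);
translate([661, 86, 80]) cube([85, 24, 1627]);
translate([826, 86, 80]) cube([85, 24, 1627]);
translate([991, 86, 80]) cube([85, 24, 1627]);
translate([1156, 86, 80]) cube([85, 24, 1627]);
translate([1321, 86, 80]) cube([85, 24, 1627]);


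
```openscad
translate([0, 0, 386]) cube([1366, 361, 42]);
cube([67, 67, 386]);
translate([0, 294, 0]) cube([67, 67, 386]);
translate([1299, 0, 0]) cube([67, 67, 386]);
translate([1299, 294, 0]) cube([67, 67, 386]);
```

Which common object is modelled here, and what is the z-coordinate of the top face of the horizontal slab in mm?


A bench. The seat-top height is 428 mm.

A long slab on four corner posts — a bench. The slab sits at z = 386 with thickness 42, so the top is 386 + 42 = 428 mm.


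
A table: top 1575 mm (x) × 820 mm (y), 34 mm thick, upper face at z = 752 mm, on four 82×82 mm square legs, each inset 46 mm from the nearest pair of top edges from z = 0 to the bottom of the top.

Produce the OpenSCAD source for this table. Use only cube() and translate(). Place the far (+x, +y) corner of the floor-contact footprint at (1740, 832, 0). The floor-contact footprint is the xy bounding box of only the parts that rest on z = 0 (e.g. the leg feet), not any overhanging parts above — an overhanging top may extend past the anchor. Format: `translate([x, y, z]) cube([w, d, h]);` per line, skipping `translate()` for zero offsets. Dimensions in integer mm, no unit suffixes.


translate([211, 58, 718]) cube([1575, 820, 34]);
translate([257, 104, 0]) cube([82, 82, 718]);
translate([1658, 104, 0]) cube([82, 82, 718]);
translate([257, 750, 0]) cube([82, 82, 718]);
translate([1658, 750, 0]) cube([82, 82, 718]);


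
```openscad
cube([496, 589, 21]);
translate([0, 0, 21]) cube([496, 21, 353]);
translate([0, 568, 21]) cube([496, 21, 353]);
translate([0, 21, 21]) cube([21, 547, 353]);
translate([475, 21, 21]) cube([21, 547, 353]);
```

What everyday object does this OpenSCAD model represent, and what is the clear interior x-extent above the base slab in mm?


An open box. The internal width is 454 mm.

A 496×589 base slab with four walls standing on it — an open box. The base is 496 mm wide and the walls are 21 mm thick, so the internal width is 496 − 2 × 21 = 454 mm.


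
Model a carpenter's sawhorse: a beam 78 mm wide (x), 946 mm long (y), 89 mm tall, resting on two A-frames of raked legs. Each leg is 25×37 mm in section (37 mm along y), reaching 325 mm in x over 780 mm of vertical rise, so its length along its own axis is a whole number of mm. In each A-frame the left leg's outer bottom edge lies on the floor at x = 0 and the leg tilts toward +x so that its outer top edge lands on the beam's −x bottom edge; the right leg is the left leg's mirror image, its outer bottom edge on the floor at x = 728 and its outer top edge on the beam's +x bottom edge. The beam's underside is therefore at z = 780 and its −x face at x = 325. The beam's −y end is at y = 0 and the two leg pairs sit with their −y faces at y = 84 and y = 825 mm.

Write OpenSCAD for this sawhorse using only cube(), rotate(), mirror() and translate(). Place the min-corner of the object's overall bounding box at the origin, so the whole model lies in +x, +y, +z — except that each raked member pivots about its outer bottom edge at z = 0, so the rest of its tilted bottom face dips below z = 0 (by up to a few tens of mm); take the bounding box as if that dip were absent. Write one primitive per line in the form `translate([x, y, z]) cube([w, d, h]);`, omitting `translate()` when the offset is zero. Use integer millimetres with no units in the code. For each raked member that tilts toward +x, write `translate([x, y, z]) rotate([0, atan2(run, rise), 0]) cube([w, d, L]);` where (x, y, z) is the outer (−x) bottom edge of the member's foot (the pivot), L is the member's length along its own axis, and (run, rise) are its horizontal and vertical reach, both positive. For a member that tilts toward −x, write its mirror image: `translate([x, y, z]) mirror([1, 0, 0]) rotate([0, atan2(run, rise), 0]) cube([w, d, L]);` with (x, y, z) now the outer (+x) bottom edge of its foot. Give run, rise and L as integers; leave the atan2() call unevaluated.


// leg length = √(325² + 780²) = 845
// right-leg outer foot x = 2·325 + 78 = 728
// beam min-corner = (325, 0, 780)
translate([325, 0, 780]) cube([78, 946, 89]);
translate([0, 84, 0]) rotate([0, atan2(325, 780), 0]) cube([25, 37, 845]);
translate([728, 84, 0]) mirror([1, 0, 0]) rotate([0, atan2(325, 780), 0]) cube([25, 37, 845]);
translate([0, 825, 0]) rotate([0, atan2(325, 780), 0]) cube([25, 37, 845]);
translate([728, 825, 0]) mirror([1, 0, 0]) rotate([0, atan2(325, 780), 0]) cube([25, 37, 845]);


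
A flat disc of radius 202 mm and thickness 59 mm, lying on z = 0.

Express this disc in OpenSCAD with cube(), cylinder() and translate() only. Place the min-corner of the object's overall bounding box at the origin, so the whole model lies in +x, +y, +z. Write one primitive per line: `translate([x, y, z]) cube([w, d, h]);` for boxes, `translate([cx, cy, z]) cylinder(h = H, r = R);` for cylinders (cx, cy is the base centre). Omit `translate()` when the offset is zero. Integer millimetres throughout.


translate([202, 202, 0]) cylinder(h = 59, r = 202);


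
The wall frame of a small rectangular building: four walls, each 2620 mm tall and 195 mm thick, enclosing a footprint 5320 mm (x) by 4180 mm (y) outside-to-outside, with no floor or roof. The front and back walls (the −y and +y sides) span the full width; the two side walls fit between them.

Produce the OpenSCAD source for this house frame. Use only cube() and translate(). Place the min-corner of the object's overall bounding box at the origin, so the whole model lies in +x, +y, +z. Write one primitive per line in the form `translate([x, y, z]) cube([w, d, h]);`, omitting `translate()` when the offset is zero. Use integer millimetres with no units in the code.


cube([5320, 195, 2620]);
translate([0, 3985, 0]) cube([5320, 195, 2620]);
translate([0, 195, 0]) cube([195, 3790, 2620]);
translate([5125, 195, 0]) cube([195, 3790, 2620]);


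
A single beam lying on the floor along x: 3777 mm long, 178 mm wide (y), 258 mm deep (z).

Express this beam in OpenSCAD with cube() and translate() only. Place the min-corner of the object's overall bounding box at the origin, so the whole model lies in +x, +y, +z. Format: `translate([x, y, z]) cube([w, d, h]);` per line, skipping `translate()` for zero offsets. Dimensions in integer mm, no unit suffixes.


cube([3777, 178, 258]);


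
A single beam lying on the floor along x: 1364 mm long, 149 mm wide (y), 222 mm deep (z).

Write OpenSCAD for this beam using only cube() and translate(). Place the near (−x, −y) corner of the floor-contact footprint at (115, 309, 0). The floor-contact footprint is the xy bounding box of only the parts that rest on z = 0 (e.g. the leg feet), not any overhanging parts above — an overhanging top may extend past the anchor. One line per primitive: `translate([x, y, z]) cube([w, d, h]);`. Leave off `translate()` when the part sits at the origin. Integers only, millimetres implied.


translate([115, 309, 0]) cube([1364, 149, 222]);


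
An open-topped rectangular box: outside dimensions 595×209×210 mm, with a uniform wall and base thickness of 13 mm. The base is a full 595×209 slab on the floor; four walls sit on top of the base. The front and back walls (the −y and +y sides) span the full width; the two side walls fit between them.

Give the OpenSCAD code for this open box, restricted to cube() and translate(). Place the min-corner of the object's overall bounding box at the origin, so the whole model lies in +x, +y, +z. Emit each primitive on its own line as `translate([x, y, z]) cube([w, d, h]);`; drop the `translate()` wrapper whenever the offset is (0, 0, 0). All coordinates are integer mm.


cube([595, 209, 13]);
translate([0, 0, 13]) cube([595, 13, 197]);
translate([0, 196, 13]) cube([595, 13, 197]);
translate([0, 13, 13]) cube([13, 183, 197]);
translate([582, 13, 13]) cube([13, 183, 197]);


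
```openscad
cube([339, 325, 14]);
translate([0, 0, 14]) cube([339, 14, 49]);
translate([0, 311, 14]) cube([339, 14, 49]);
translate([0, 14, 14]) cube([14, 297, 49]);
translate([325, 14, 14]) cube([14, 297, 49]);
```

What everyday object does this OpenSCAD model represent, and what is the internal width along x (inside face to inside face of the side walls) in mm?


An open box. The internal width is 311 mm.

A 339×325 base slab with four walls standing on it — an open box. The base is 339 mm wide and the walls are 14 mm thick, so the internal width is 339 − 2 × 14 = 311 mm.


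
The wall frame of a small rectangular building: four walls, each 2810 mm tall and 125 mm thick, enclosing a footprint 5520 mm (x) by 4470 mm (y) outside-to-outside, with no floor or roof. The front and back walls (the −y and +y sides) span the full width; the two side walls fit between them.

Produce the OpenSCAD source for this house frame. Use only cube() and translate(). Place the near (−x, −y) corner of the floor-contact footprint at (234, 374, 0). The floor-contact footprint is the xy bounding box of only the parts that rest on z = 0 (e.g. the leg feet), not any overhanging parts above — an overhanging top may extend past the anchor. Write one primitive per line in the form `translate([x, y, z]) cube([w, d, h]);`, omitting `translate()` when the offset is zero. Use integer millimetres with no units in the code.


translate([234, 374, 0]) cube([5520, 125, 2810]);
translate([234, 4719, 0]) cube([5520, 125, 2810]);
translate([234, 499, 0]) cube([125, 4220, 2810]);
translate([5629, 499, 0]) cube([125, 4220, 2810]);


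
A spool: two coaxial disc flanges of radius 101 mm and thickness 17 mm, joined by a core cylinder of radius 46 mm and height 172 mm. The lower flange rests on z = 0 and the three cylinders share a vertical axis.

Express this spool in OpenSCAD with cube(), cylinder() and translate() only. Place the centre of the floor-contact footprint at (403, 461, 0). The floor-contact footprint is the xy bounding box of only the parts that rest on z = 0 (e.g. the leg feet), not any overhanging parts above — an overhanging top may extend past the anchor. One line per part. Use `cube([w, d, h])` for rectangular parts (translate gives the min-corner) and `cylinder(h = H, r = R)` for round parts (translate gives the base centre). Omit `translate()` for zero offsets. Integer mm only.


translate([403, 461, 0]) cylinder(h = 17, r = 101);
translate([403, 461, 17]) cylinder(h = 172, r = 46);
translate([403, 461, 189]) cylinder(h = 17, r = 101);
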